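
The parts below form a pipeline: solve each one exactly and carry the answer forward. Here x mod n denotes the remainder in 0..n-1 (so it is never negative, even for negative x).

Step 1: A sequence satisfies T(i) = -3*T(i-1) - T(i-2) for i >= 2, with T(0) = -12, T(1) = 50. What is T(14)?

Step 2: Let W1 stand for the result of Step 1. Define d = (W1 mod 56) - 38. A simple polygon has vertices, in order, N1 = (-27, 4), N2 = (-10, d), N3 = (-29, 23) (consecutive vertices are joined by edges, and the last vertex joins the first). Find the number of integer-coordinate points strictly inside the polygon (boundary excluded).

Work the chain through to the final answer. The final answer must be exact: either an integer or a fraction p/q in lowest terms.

173

Step 1: T(2) = -3*(50) - 1*(-12) = -138; iterating: T(2)=-138, T(3)=364, T(4)=-954, T(5)=2498, T(6)=-6540, T(7)=17122, T(8)=-44826, T(9)=117356, T(10)=-307242, T(11)=804370, T(12)=-2105868, T(13)=5513234, T(14)=-14433834; answer -14433834
Step 2: W1 = -14433834; d = 16; cross terms: (-27*16 - -10*4)=-392, (-10*23 - -29*16)=234, (-29*4 - -27*23)=505; twice the area = |347| = 347; area = 347/2; boundary points = 1 + 1 + 1 = 3; strictly interior points = area - boundary/2 + 1 = 173; answer 173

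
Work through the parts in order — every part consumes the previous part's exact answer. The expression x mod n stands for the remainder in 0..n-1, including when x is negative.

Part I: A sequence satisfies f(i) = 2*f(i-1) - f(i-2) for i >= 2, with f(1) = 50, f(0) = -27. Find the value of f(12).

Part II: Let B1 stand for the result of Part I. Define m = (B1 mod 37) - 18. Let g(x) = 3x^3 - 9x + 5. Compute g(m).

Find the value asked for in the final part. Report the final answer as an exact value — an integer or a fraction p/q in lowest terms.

Part I: f(2) = 2*(50) - 1*(-27) = 127; iterating: f(2)=127, f(3)=204, f(4)=281, f(5)=358, f(6)=435, f(7)=512, f(8)=589, f(9)=666, f(10)=743, f(11)=820, f(12)=897; answer 897
Part II: B1 = 897; m = -9; 3*(-9)^3 - 9*(-9)^1 + 5 = (-2187) + (81) + (5) = -2101; answer -2101

-2101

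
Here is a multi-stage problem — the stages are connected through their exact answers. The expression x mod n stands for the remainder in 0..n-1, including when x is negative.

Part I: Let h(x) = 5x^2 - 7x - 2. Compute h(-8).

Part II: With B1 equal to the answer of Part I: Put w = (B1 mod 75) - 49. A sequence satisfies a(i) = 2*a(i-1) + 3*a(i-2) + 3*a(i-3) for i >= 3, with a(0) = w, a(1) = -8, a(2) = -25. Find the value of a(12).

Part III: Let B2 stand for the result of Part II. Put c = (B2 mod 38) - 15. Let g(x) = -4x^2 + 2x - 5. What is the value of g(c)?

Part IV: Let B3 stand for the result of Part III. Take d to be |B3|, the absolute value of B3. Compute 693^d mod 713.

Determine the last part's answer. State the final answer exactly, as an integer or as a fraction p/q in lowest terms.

522

Part I: 5*(-8)^2 - 7*(-8)^1 - 2 = (320) + (56) + (-2) = 374; answer 374
Part II: B1 = 374; w = 25; a(3) = 2*(-25) + 3*(-8) + 3*(25) = 1; iterating: a(3)=1, a(4)=-97, a(5)=-266, a(6)=-820, a(7)=-2729, a(8)=-8716, a(9)=-28079, a(10)=-90493, a(11)=-291371, a(12)=-938458; answer -938458
Part III: B2 = -938458; c = 13; -4*(13)^2 + 2*(13)^1 - 5 = (-676) + (26) + (-5) = -655; answer -655
Part IV: B3 = -655; d = 655; squarings mod 713: 693^1=693, 693^2=400, 693^4=288, 693^8=236, 693^16=82, 693^32=307, 693^64=133, 693^128=577, 693^256=671, 693^512=338; 693^655 = 693^1 * 693^2 * 693^4 * 693^8 * 693^128 * 693^512 = 522 (mod 713); answer 522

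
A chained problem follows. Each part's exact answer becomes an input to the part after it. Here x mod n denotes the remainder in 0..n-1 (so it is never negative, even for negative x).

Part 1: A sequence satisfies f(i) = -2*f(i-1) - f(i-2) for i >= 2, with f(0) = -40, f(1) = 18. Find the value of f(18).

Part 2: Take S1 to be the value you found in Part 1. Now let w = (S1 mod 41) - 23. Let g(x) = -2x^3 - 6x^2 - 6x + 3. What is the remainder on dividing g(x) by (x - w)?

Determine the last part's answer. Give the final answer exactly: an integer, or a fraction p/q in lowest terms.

Part 1: f(2) = -2*(18) - 1*(-40) = 4; iterating: f(2)=4, f(3)=-26, f(4)=48, f(5)=-70, f(6)=92, f(7)=-114, f(8)=136, f(9)=-158, f(10)=180, f(11)=-202, f(12)=224, f(13)=-246, f(14)=268, f(15)=-290, f(16)=312, f(17)=-334, f(18)=356; answer 356
Part 2: S1 = 356; w = 5; remainder = value at the root: -2*(5)^3 - 6*(5)^2 - 6*(5)^1 + 3 = (-250) + (-150) + (-30) + (3) = -427; answer -427

-427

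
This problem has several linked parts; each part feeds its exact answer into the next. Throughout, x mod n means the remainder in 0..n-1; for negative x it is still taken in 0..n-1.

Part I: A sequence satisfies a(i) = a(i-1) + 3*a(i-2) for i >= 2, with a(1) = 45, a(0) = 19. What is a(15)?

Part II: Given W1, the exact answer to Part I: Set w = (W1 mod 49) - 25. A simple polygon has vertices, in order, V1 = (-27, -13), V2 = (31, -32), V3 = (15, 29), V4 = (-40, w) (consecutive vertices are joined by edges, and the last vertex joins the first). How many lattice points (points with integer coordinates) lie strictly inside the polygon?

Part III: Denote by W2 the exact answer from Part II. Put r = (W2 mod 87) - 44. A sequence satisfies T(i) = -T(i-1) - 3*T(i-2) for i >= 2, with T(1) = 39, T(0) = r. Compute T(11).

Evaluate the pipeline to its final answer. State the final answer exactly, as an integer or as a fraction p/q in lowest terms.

Part I: a(2) = 1*(45) + 3*(19) = 102; iterating: a(2)=102, a(3)=237, a(4)=543, a(5)=1254, a(6)=2883, a(7)=6645, a(8)=15294, a(9)=35229, a(10)=81111, a(11)=186798, a(12)=430131, a(13)=990525, a(14)=2280918, a(15)=5252493; answer 5252493
Part II: W1 = 5252493; w = 11; cross terms: (-27*-32 - 31*-13)=1267, (31*29 - 15*-32)=1379, (15*11 - -40*29)=1325, (-40*-13 - -27*11)=817; twice the area = |4788| = 4788; area = 2394; boundary points = 1 + 1 + 1 + 1 = 4; strictly interior points = area - boundary/2 + 1 = 2393; answer 2393
Part III: W2 = 2393; r = 0; T(2) = -1*(39) - 3*(0) = -39; iterating: T(2)=-39, T(3)=-78, T(4)=195, T(5)=39, T(6)=-624, T(7)=507, T(8)=1365, T(9)=-2886, T(10)=-1209, T(11)=9867; answer 9867

9867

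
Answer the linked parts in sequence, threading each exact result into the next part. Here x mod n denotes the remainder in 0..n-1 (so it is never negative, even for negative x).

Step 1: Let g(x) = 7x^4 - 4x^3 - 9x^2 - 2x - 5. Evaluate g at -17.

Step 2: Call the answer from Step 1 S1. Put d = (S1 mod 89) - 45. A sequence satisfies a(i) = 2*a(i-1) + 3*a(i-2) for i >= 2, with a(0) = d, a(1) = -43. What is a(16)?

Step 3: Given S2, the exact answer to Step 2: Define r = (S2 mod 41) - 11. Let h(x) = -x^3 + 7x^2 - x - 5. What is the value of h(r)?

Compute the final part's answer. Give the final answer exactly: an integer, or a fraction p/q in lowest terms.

Step 1: 7*(-17)^4 - 4*(-17)^3 - 9*(-17)^2 - 2*(-17)^1 - 5 = (584647) + (19652) + (-2601) + (34) + (-5) = 601727; answer 601727
Step 2: S1 = 601727; d = 42; a(2) = 2*(-43) + 3*(42) = 40; iterating: a(2)=40, a(3)=-49, a(4)=22, a(5)=-103, a(6)=-140, a(7)=-589, a(8)=-1598, a(9)=-4963, a(10)=-14720, a(11)=-44329, a(12)=-132818, a(13)=-398623, a(14)=-1195700, a(15)=-3587269, a(16)=-10761638; answer -10761638
Step 3: S2 = -10761638; r = -10; -1*(-10)^3 + 7*(-10)^2 - 1*(-10)^1 - 5 = (1000) + (700) + (10) + (-5) = 1705; answer 1705

1705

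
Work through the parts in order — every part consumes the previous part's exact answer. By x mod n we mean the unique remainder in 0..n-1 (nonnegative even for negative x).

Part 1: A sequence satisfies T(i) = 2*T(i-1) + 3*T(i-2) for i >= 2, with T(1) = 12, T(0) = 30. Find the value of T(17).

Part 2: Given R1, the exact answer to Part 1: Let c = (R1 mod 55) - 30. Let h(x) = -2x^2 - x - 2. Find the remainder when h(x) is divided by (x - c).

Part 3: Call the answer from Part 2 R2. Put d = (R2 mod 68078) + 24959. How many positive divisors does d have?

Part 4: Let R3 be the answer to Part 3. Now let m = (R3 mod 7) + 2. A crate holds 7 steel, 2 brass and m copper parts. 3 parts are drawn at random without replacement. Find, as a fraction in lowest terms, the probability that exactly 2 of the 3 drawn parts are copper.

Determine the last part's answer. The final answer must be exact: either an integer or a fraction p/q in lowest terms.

Part 1: T(2) = 2*(12) + 3*(30) = 114; iterating: T(2)=114, T(3)=264, T(4)=870, T(5)=2532, T(6)=7674, T(7)=22944, T(8)=68910, T(9)=206652, T(10)=620034, T(11)=1860024, T(12)=5580150, T(13)=16740372, T(14)=50221194, T(15)=150663504, T(16)=451990590, T(17)=1355971692; answer 1355971692
Part 2: R1 = 1355971692; c = 12; remainder = value at the root: -2*(12)^2 - 1*(12)^1 - 2 = (-288) + (-12) + (-2) = -302; answer -302
Part 3: R2 = -302; d = 92735; 92735 = 5 * 17 * 1091; number of divisors = (1+1) * (1+1) * (1+1) = 8; answer 8
Part 4: R3 = 8; m = 3; total draws C(12,3) = 220; favorable C(3,2)*C(9,1) = 27; P = 27/220; answer 27/220

27/220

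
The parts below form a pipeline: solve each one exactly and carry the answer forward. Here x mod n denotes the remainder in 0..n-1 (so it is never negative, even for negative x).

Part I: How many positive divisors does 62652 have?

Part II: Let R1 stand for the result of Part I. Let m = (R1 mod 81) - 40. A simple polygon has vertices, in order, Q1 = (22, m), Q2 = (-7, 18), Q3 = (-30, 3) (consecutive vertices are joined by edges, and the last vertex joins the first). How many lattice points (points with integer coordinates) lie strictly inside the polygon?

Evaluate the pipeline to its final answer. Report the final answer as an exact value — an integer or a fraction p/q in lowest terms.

Part I: 62652 = 2^2 * 3 * 23 * 227; number of divisors = (2+1) * (1+1) * (1+1) * (1+1) = 24; answer 24
Part II: R1 = 24; m = -16; cross terms: (22*18 - -7*-16)=284, (-7*3 - -30*18)=519, (-30*-16 - 22*3)=414; twice the area = |1217| = 1217; area = 1217/2; boundary points = 1 + 1 + 1 = 3; strictly interior points = area - boundary/2 + 1 = 608; answer 608

608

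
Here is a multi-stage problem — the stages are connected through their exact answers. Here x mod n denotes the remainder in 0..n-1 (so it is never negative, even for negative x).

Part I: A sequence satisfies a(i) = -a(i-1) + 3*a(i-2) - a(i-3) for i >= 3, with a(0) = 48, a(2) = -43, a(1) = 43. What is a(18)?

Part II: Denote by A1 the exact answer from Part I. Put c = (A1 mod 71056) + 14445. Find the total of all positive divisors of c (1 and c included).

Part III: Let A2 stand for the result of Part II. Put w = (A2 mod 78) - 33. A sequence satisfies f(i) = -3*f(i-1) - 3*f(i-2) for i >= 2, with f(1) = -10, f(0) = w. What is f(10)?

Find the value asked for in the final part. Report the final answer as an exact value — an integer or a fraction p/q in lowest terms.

Part I: a(3) = -1*(-43) + 3*(43) - 1*(48) = 124; iterating: a(3)=124, a(4)=-296, a(5)=711, a(6)=-1723, a(7)=4152, a(8)=-10032, a(9)=24211, a(10)=-58459, a(11)=141124, a(12)=-340712, a(13)=822543, a(14)=-1985803, a(15)=4794144, a(16)=-11574096, a(17)=27942331, a(18)=-67458763; answer -67458763
Part II: A1 = -67458763; c = 58882; 58882 = 2 * 59 * 499; sigma = (1 + 2) * (1 + 59) * (1 + 499) = 3 * 60 * 500 = 90000; answer 90000
Part III: A2 = 90000; w = 33; f(2) = -3*(-10) - 3*(33) = -69; iterating: f(2)=-69, f(3)=237, f(4)=-504, f(5)=801, f(6)=-891, f(7)=270, f(8)=1863, f(9)=-6399, f(10)=13608; answer 13608

13608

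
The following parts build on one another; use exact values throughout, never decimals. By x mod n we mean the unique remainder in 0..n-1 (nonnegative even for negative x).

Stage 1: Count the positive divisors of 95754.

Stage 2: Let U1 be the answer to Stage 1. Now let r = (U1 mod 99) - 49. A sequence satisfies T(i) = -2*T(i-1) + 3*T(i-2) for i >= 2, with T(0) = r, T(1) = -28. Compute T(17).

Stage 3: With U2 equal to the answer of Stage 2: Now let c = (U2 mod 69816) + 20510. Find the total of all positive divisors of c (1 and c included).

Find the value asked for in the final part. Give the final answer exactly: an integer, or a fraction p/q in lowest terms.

Stage 1: 95754 = 2 * 3 * 15959; number of divisors = (1+1) * (1+1) * (1+1) = 8; answer 8
Stage 2: U1 = 8; r = -41; T(2) = -2*(-28) + 3*(-41) = -67; iterating: T(2)=-67, T(3)=50, T(4)=-301, T(5)=752, T(6)=-2407, T(7)=7070, T(8)=-21361, T(9)=63932, T(10)=-191947, T(11)=575690, T(12)=-1727221, T(13)=5181512, T(14)=-15544687, T(15)=46633910, T(16)=-139901881, T(17)=419705492; answer 419705492
Stage 3: U2 = 419705492; c = 62026; 62026 = 2 * 31013; sigma = (1 + 2) * (1 + 31013) = 3 * 31014 = 93042; answer 93042

93042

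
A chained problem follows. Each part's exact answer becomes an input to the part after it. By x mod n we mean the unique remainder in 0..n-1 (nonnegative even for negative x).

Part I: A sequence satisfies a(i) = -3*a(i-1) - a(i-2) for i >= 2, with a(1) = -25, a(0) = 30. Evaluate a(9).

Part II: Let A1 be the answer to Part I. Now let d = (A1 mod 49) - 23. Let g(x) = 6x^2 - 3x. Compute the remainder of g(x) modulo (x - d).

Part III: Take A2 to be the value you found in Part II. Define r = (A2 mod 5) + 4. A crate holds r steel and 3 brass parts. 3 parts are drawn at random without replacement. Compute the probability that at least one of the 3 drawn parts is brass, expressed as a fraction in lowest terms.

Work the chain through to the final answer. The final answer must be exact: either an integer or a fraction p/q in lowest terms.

17/24

Part I: a(2) = -3*(-25) - 1*(30) = 45; iterating: a(2)=45, a(3)=-110, a(4)=285, a(5)=-745, a(6)=1950, a(7)=-5105, a(8)=13365, a(9)=-34990; answer -34990
Part II: A1 = -34990; d = 22; remainder = value at the root: 6*(22)^2 - 3*(22)^1 = (2904) + (-66) = 2838; answer 2838
Part III: A2 = 2838; r = 7; total draws C(10,3) = 120; complement C(7,3) = 35; favorable 120 - 35 = 85; P = 17/24; answer 17/24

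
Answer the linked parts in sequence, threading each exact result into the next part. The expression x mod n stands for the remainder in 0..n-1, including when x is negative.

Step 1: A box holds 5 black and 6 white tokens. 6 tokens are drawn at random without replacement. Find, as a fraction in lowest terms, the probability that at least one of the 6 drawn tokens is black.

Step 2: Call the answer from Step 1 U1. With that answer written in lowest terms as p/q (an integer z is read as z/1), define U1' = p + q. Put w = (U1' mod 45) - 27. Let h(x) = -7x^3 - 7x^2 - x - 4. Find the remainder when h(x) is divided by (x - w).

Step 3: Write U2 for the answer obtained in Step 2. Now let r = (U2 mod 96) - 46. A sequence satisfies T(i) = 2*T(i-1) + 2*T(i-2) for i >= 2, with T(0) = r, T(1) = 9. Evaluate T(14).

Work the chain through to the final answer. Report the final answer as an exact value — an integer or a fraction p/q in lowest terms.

3899008

Step 1: total draws C(11,6) = 462; complement C(6,6) = 1; favorable 462 - 1 = 461; P = 461/462; answer 461/462
Step 2: U1 = 461/462; threaded value p + q = 923; w = -4; remainder = value at the root: -7*(-4)^3 - 7*(-4)^2 - 1*(-4)^1 - 4 = (448) + (-112) + (4) + (-4) = 336; answer 336
Step 3: U2 = 336; r = 2; T(2) = 2*(9) + 2*(2) = 22; iterating: T(2)=22, T(3)=62, T(4)=168, T(5)=460, T(6)=1256, T(7)=3432, T(8)=9376, T(9)=25616, T(10)=69984, T(11)=191200, T(12)=522368, T(13)=1427136, T(14)=3899008; answer 3899008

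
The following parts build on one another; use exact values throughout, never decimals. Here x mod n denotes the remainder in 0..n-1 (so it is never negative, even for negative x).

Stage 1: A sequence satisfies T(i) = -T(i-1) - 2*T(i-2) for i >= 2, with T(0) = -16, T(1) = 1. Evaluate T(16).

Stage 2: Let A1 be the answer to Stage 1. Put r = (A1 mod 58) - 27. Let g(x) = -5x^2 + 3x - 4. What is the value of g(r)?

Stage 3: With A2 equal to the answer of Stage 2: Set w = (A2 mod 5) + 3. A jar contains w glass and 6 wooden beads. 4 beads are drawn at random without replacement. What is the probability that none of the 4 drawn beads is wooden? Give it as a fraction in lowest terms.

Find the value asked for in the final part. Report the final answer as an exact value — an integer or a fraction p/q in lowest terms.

1/210

Stage 1: T(2) = -1*(1) - 2*(-16) = 31; iterating: T(2)=31, T(3)=-33, T(4)=-29, T(5)=95, T(6)=-37, T(7)=-153, T(8)=227, T(9)=79, T(10)=-533, T(11)=375, T(12)=691, T(13)=-1441, T(14)=59, T(15)=2823, T(16)=-2941; answer -2941
Stage 2: A1 = -2941; r = -10; -5*(-10)^2 + 3*(-10)^1 - 4 = (-500) + (-30) + (-4) = -534; answer -534
Stage 3: A2 = -534; w = 4; total draws C(10,4) = 210; favorable C(4,4) = 1; P = 1/210; answer 1/210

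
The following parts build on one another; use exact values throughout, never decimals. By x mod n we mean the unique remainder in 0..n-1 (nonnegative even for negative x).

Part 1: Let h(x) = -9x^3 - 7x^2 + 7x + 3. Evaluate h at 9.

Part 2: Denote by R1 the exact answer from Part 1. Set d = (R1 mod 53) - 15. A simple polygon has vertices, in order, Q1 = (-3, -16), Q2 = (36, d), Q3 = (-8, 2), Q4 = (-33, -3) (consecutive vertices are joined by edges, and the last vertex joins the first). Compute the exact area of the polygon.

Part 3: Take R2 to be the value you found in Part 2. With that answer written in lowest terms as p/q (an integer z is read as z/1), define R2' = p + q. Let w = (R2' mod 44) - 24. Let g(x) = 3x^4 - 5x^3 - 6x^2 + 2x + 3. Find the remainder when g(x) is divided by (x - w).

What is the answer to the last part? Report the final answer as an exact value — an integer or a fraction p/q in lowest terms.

9363

Part 1: -9*(9)^3 - 7*(9)^2 + 7*(9)^1 + 3 = (-6561) + (-567) + (63) + (3) = -7062; answer -7062
Part 2: R1 = -7062; d = 25; cross terms: (-3*25 - 36*-16)=501, (36*2 - -8*25)=272, (-8*-3 - -33*2)=90, (-33*-16 - -3*-3)=519; twice the area = |1382| = 1382; area = 691; answer 691
Part 3: R2 = 691; threaded value p + q = 692; w = 8; remainder = value at the root: 3*(8)^4 - 5*(8)^3 - 6*(8)^2 + 2*(8)^1 + 3 = (12288) + (-2560) + (-384) + (16) + (3) = 9363; answer 9363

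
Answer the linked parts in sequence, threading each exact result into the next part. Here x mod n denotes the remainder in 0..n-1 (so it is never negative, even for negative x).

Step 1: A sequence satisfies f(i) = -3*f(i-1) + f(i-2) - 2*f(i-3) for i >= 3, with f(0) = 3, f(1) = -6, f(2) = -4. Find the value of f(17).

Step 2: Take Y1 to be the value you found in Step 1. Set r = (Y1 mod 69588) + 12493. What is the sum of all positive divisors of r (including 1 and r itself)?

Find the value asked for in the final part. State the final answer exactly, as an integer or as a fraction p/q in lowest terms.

Step 1: f(3) = -3*(-4) + 1*(-6) - 2*(3) = 0; iterating: f(3)=0, f(4)=8, f(5)=-16, f(6)=56, f(7)=-200, f(8)=688, f(9)=-2376, f(10)=8216, f(11)=-28400, f(12)=98168, f(13)=-339336, f(14)=1172976, f(15)=-4054600, f(16)=14015448, f(17)=-48446896; answer -48446896
Step 2: Y1 = -48446896; r = 68433; 68433 = 3 * 22811; sigma = (1 + 3) * (1 + 22811) = 4 * 22812 = 91248; answer 91248

91248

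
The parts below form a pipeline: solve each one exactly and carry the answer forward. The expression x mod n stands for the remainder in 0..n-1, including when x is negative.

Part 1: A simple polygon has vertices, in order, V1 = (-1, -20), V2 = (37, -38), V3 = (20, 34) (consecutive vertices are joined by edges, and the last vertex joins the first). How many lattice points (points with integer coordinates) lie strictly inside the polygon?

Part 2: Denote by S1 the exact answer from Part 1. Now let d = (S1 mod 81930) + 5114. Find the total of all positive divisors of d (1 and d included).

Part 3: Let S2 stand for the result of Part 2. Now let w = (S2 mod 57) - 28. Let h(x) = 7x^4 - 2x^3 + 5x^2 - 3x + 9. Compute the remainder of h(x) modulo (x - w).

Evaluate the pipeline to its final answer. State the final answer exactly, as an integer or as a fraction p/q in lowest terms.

47826

Part 1: cross terms: (-1*-38 - 37*-20)=778, (37*34 - 20*-38)=2018, (20*-20 - -1*34)=-366; twice the area = |2430| = 2430; area = 1215; boundary points = 2 + 1 + 3 = 6; strictly interior points = area - boundary/2 + 1 = 1213; answer 1213
Part 2: S1 = 1213; d = 6327; 6327 = 3^2 * 19 * 37; sigma = (1 + 3 + 9) * (1 + 19) * (1 + 37) = 13 * 20 * 38 = 9880; answer 9880
Part 3: S2 = 9880; w = -9; remainder = value at the root: 7*(-9)^4 - 2*(-9)^3 + 5*(-9)^2 - 3*(-9)^1 + 9 = (45927) + (1458) + (405) + (27) + (9) = 47826; answer 47826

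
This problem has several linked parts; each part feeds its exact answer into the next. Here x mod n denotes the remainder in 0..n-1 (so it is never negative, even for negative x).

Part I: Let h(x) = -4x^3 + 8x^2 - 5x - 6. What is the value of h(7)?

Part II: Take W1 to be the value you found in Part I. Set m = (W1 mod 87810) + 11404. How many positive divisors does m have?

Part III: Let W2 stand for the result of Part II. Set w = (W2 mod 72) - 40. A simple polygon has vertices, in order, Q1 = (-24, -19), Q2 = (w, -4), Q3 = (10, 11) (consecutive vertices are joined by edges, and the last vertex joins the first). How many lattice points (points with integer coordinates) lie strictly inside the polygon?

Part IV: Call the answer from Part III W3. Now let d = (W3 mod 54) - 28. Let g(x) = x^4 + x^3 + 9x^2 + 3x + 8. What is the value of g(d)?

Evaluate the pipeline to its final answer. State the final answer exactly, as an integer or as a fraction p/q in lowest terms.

207782

Part I: -4*(7)^3 + 8*(7)^2 - 5*(7)^1 - 6 = (-1372) + (392) + (-35) + (-6) = -1021; answer -1021
Part II: W1 = -1021; m = 98193; 98193 = 3 * 71 * 461; number of divisors = (1+1) * (1+1) * (1+1) = 8; answer 8
Part III: W2 = 8; w = -32; cross terms: (-24*-4 - -32*-19)=-512, (-32*11 - 10*-4)=-312, (10*-19 - -24*11)=74; twice the area = |-750| = 750; area = 375; boundary points = 1 + 3 + 2 = 6; strictly interior points = area - boundary/2 + 1 = 373; answer 373
Part IV: W3 = 373; d = 21; 1*(21)^4 + 1*(21)^3 + 9*(21)^2 + 3*(21)^1 + 8 = (194481) + (9261) + (3969) + (63) + (8) = 207782; answer 207782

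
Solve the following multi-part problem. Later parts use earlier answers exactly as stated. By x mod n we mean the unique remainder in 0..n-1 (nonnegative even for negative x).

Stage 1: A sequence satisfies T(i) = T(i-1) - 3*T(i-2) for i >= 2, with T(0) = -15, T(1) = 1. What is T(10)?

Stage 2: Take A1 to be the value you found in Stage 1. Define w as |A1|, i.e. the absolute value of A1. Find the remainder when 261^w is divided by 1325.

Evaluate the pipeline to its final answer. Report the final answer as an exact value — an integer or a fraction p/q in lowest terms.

Stage 1: T(2) = 1*(1) - 3*(-15) = 46; iterating: T(2)=46, T(3)=43, T(4)=-95, T(5)=-224, T(6)=61, T(7)=733, T(8)=550, T(9)=-1649, T(10)=-3299; answer -3299
Stage 2: A1 = -3299; w = 3299; squarings mod 1325: 261^1=261, 261^2=546, 261^4=1316, 261^8=81, 261^16=1261, 261^32=121, 261^64=66, 261^128=381, 261^256=736, 261^512=1096, 261^1024=766, 261^2048=1106; 261^3299 = 261^1 * 261^2 * 261^32 * 261^64 * 261^128 * 261^1024 * 261^2048 = 766 (mod 1325); answer 766

766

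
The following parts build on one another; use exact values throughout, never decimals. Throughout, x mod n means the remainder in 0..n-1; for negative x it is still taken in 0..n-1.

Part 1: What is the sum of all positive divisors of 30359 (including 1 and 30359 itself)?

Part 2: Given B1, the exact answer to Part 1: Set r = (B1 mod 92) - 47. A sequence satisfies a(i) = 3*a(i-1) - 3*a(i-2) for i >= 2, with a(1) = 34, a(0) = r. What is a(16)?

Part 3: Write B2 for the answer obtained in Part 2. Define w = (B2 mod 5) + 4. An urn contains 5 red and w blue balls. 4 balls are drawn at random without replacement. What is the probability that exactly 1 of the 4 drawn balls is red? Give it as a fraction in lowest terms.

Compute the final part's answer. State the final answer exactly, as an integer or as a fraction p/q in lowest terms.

Part 1: 30359 = 7 * 4337; sigma = (1 + 7) * (1 + 4337) = 8 * 4338 = 34704; answer 34704
Part 2: B1 = 34704; r = -27; a(2) = 3*(34) - 3*(-27) = 183; iterating: a(2)=183, a(3)=447, a(4)=792, a(5)=1035, a(6)=729, a(7)=-918, a(8)=-4941, a(9)=-12069, a(10)=-21384, a(11)=-27945, a(12)=-19683, a(13)=24786, a(14)=133407, a(15)=325863, a(16)=577368; answer 577368
Part 3: B2 = 577368; w = 7; total draws C(12,4) = 495; favorable C(5,1)*C(7,3) = 175; P = 35/99; answer 35/99

35/99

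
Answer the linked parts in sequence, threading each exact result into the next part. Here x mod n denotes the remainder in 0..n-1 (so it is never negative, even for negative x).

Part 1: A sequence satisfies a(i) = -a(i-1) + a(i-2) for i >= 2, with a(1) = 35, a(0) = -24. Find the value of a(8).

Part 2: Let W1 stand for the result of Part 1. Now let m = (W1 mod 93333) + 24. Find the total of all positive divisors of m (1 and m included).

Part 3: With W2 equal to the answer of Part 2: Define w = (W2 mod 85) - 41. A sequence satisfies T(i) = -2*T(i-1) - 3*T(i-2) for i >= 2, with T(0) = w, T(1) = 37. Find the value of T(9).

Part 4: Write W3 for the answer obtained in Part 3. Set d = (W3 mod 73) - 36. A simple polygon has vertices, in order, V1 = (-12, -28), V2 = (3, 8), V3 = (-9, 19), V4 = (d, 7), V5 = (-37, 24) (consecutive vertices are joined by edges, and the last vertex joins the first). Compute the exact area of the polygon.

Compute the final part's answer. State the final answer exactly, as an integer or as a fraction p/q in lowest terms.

1587/2

Part 1: a(2) = -1*(35) + 1*(-24) = -59; iterating: a(2)=-59, a(3)=94, a(4)=-153, a(5)=247, a(6)=-400, a(7)=647, a(8)=-1047; answer -1047
Part 2: W1 = -1047; m = 92310; 92310 = 2 * 3 * 5 * 17 * 181; sigma = (1 + 2) * (1 + 3) * (1 + 5) * (1 + 17) * (1 + 181) = 3 * 4 * 6 * 18 * 182 = 235872; answer 235872
Part 3: W2 = 235872; w = 41; T(2) = -2*(37) - 3*(41) = -197; iterating: T(2)=-197, T(3)=283, T(4)=25, T(5)=-899, T(6)=1723, T(7)=-749, T(8)=-3671, T(9)=9589; answer 9589
Part 4: W3 = 9589; d = -10; cross terms: (-12*8 - 3*-28)=-12, (3*19 - -9*8)=129, (-9*7 - -10*19)=127, (-10*24 - -37*7)=19, (-37*-28 - -12*24)=1324; twice the area = |1587| = 1587; area = 1587/2; answer 1587/2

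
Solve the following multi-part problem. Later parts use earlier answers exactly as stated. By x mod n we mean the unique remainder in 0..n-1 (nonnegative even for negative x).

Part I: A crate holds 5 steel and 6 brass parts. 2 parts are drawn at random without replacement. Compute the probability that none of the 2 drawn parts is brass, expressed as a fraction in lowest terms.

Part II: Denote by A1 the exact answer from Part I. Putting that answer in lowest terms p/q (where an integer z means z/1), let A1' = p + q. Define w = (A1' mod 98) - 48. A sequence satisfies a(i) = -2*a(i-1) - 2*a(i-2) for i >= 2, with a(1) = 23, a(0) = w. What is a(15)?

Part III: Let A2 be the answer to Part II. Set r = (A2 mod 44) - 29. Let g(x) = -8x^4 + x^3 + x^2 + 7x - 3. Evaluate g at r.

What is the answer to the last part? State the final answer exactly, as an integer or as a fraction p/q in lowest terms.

-594

Part I: total draws C(11,2) = 55; favorable C(5,2) = 10; P = 2/11; answer 2/11
Part II: A1 = 2/11; threaded value p + q = 13; w = -35; a(2) = -2*(23) - 2*(-35) = 24; iterating: a(2)=24, a(3)=-94, a(4)=140, a(5)=-92, a(6)=-96, a(7)=376, a(8)=-560, a(9)=368, a(10)=384, a(11)=-1504, a(12)=2240, a(13)=-1472, a(14)=-1536, a(15)=6016; answer 6016
Part III: A2 = 6016; r = 3; -8*(3)^4 + 1*(3)^3 + 1*(3)^2 + 7*(3)^1 - 3 = (-648) + (27) + (9) + (21) + (-3) = -594; answer -594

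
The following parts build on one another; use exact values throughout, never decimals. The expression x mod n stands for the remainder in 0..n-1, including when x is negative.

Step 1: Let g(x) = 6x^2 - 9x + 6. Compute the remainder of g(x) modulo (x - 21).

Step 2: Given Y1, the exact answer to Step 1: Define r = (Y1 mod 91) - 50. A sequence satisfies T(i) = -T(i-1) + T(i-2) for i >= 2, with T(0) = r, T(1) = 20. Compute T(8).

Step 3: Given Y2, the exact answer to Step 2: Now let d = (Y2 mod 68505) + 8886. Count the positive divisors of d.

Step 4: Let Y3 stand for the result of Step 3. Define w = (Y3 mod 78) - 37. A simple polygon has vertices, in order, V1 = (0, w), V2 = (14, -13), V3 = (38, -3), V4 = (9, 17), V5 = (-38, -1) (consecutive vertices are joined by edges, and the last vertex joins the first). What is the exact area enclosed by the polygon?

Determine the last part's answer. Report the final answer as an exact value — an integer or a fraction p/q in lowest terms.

Step 1: remainder = value at the root: 6*(21)^2 - 9*(21)^1 + 6 = (2646) + (-189) + (6) = 2463; answer 2463
Step 2: Y1 = 2463; r = -44; T(2) = -1*(20) + 1*(-44) = -64; iterating: T(2)=-64, T(3)=84, T(4)=-148, T(5)=232, T(6)=-380, T(7)=612, T(8)=-992; answer -992
Step 3: Y2 = -992; d = 76399; 76399 = 19 * 4021; number of divisors = (1+1) * (1+1) = 4; answer 4
Step 4: Y3 = 4; w = -33; cross terms: (0*-13 - 14*-33)=462, (14*-3 - 38*-13)=452, (38*17 - 9*-3)=673, (9*-1 - -38*17)=637, (-38*-33 - 0*-1)=1254; twice the area = |3478| = 3478; area = 1739; answer 1739

1739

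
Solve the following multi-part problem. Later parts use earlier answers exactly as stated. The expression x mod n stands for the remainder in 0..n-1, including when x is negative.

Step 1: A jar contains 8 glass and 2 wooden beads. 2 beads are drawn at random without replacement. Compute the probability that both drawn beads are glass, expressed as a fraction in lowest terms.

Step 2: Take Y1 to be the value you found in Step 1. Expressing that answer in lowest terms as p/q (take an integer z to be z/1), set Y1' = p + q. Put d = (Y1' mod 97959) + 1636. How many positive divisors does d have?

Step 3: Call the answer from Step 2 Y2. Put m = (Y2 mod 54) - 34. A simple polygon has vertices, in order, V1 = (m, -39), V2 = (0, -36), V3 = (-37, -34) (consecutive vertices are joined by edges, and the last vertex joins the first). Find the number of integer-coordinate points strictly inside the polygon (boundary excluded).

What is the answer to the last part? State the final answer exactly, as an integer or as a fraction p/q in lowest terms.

Step 1: total draws C(10,2) = 45; favorable C(8,2) = 28; P = 28/45; answer 28/45
Step 2: Y1 = 28/45; threaded value p + q = 73; d = 1709; 1709 is prime, so its only divisors are 1 and 1709; count = 2; answer 2
Step 3: Y2 = 2; m = -32; cross terms: (-32*-36 - 0*-39)=1152, (0*-34 - -37*-36)=-1332, (-37*-39 - -32*-34)=355; twice the area = |175| = 175; area = 175/2; boundary points = 1 + 1 + 5 = 7; strictly interior points = area - boundary/2 + 1 = 85; answer 85

85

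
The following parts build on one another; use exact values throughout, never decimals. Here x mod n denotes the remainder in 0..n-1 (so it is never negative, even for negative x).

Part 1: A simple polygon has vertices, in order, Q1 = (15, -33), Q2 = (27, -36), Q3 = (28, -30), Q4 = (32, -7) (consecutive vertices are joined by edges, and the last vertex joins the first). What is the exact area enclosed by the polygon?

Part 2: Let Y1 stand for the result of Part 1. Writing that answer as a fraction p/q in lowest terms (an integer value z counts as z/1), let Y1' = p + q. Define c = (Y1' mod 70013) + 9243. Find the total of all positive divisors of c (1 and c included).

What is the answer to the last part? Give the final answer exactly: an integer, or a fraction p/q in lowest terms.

Part 1: cross terms: (15*-36 - 27*-33)=351, (27*-30 - 28*-36)=198, (28*-7 - 32*-30)=764, (32*-33 - 15*-7)=-951; twice the area = |362| = 362; area = 181; answer 181
Part 2: Y1 = 181; threaded value p + q = 182; c = 9425; 9425 = 5^2 * 13 * 29; sigma = (1 + 5 + 25) * (1 + 13) * (1 + 29) = 31 * 14 * 30 = 13020; answer 13020

13020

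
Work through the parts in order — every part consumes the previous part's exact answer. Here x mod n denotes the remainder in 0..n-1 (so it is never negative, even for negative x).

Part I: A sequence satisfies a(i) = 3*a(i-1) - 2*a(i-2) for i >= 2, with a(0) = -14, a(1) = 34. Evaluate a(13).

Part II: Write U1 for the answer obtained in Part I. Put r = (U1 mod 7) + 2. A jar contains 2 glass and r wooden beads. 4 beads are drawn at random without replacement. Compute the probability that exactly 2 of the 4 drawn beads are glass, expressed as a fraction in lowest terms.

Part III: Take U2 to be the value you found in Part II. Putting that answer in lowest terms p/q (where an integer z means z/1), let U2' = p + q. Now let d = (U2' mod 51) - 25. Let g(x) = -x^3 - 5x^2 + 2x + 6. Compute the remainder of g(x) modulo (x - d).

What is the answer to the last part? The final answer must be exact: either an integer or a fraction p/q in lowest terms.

182

Part I: a(2) = 3*(34) - 2*(-14) = 130; iterating: a(2)=130, a(3)=322, a(4)=706, a(5)=1474, a(6)=3010, a(7)=6082, a(8)=12226, a(9)=24514, a(10)=49090, a(11)=98242, a(12)=196546, a(13)=393154; answer 393154
Part II: U1 = 393154; r = 8; total draws C(10,4) = 210; favorable C(2,2)*C(8,2) = 28; P = 2/15; answer 2/15
Part III: U2 = 2/15; threaded value p + q = 17; d = -8; remainder = value at the root: -1*(-8)^3 - 5*(-8)^2 + 2*(-8)^1 + 6 = (512) + (-320) + (-16) + (6) = 182; answer 182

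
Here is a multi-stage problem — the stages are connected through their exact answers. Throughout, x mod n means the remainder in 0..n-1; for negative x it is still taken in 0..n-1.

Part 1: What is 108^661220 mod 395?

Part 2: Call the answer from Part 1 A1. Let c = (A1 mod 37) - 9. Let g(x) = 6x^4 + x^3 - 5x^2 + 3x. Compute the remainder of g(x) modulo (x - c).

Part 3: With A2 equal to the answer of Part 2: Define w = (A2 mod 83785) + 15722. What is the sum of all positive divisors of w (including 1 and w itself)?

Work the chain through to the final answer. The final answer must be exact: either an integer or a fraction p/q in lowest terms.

24960

Part 1: squarings mod 395: 108^1=108, 108^2=209, 108^4=231, 108^8=36, 108^16=111, 108^32=76, 108^64=246, 108^128=81, 108^256=241, 108^512=16, 108^1024=256, 108^2048=361, 108^4096=366, 108^8192=51, 108^16384=231, 108^32768=36, 108^65536=111, 108^131072=76, 108^262144=246, 108^524288=81; 108^661220 = 108^4 * 108^32 * 108^64 * 108^128 * 108^512 * 108^1024 * 108^4096 * 108^131072 * 108^524288 = 281 (mod 395); answer 281
Part 2: A1 = 281; c = 13; remainder = value at the root: 6*(13)^4 + 1*(13)^3 - 5*(13)^2 + 3*(13)^1 = (171366) + (2197) + (-845) + (39) = 172757; answer 172757
Part 3: A2 = 172757; w = 20909; 20909 = 7 * 29 * 103; sigma = (1 + 7) * (1 + 29) * (1 + 103) = 8 * 30 * 104 = 24960; answer 24960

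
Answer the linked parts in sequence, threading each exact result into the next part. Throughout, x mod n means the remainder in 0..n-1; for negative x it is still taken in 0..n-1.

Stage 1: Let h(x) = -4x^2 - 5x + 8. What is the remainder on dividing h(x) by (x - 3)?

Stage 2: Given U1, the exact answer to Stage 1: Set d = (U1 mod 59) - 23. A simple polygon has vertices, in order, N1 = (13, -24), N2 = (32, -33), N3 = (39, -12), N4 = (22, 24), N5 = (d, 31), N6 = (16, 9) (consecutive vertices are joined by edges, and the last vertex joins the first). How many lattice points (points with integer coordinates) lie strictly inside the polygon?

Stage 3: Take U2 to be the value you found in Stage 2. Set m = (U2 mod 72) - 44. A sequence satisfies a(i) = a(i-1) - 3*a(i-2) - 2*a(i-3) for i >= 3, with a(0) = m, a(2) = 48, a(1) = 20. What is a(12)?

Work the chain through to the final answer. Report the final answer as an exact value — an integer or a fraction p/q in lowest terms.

Stage 1: remainder = value at the root: -4*(3)^2 - 5*(3)^1 + 8 = (-36) + (-15) + (8) = -43; answer -43
Stage 2: U1 = -43; d = -7; cross terms: (13*-33 - 32*-24)=339, (32*-12 - 39*-33)=903, (39*24 - 22*-12)=1200, (22*31 - -7*24)=850, (-7*9 - 16*31)=-559, (16*-24 - 13*9)=-501; twice the area = |2232| = 2232; area = 1116; boundary points = 1 + 7 + 1 + 1 + 1 + 3 = 14; strictly interior points = area - boundary/2 + 1 = 1110; answer 1110
Stage 3: U2 = 1110; m = -14; a(3) = 1*(48) - 3*(20) - 2*(-14) = 16; iterating: a(3)=16, a(4)=-168, a(5)=-312, a(6)=160, a(7)=1432, a(8)=1576, a(9)=-3040, a(10)=-10632, a(11)=-4664, a(12)=33312; answer 33312

33312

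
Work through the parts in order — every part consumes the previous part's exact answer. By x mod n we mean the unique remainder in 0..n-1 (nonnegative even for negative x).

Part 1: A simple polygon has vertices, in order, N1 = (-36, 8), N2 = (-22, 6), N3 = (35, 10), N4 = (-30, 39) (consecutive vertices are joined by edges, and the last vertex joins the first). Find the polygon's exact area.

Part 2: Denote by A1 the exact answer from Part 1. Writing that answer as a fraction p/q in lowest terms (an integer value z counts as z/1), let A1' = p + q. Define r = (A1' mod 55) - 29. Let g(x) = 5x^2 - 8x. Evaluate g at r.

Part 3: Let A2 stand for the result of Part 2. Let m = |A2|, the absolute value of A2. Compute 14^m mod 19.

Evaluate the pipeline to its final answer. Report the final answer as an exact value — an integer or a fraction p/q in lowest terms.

11

Part 1: cross terms: (-36*6 - -22*8)=-40, (-22*10 - 35*6)=-430, (35*39 - -30*10)=1665, (-30*8 - -36*39)=1164; twice the area = |2359| = 2359; area = 2359/2; answer 2359/2
Part 2: A1 = 2359/2; threaded value p + q = 2361; r = 22; 5*(22)^2 - 8*(22)^1 = (2420) + (-176) = 2244; answer 2244
Part 3: A2 = 2244; m = 2244; squarings mod 19: 14^1=14, 14^2=6, 14^4=17, 14^8=4, 14^16=16, 14^32=9, 14^64=5, 14^128=6, 14^256=17, 14^512=4, 14^1024=16, 14^2048=9; 14^2244 = 14^4 * 14^64 * 14^128 * 14^2048 = 11 (mod 19); answer 11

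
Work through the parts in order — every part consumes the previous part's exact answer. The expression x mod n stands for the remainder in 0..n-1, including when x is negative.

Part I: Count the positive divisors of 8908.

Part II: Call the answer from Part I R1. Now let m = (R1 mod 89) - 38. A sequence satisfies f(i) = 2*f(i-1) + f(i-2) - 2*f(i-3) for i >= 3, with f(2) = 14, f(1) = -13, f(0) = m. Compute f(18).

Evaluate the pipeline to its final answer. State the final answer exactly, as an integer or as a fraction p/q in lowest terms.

3495214

Part I: 8908 = 2^2 * 17 * 131; number of divisors = (2+1) * (1+1) * (1+1) = 12; answer 12
Part II: R1 = 12; m = -26; f(3) = 2*(14) + 1*(-13) - 2*(-26) = 67; iterating: f(3)=67, f(4)=174, f(5)=387, f(6)=814, f(7)=1667, f(8)=3374, f(9)=6787, f(10)=13614, f(11)=27267, f(12)=54574, f(13)=109187, f(14)=218414, f(15)=436867, f(16)=873774, f(17)=1747587, f(18)=3495214; answer 3495214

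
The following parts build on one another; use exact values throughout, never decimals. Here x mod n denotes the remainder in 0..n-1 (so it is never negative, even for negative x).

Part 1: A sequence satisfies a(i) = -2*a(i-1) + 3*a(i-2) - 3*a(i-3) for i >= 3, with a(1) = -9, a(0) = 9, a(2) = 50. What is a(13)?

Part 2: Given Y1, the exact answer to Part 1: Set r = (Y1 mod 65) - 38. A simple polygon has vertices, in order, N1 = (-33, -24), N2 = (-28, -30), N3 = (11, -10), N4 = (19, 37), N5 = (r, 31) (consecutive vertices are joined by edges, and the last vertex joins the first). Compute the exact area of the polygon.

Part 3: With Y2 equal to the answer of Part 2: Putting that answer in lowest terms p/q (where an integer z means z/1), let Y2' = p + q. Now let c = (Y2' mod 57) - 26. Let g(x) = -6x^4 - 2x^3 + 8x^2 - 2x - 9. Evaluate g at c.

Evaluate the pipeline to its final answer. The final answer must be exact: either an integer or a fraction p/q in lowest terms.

Part 1: a(3) = -2*(50) + 3*(-9) - 3*(9) = -154; iterating: a(3)=-154, a(4)=485, a(5)=-1582, a(6)=5081, a(7)=-16363, a(8)=52715, a(9)=-169762, a(10)=546758, a(11)=-1760947, a(12)=5671454, a(13)=-18266023; answer -18266023
Part 2: Y1 = -18266023; r = -21; cross terms: (-33*-30 - -28*-24)=318, (-28*-10 - 11*-30)=610, (11*37 - 19*-10)=597, (19*31 - -21*37)=1366, (-21*-24 - -33*31)=1527; twice the area = |4418| = 4418; area = 2209; answer 2209
Part 3: Y2 = 2209; threaded value p + q = 2210; c = 18; -6*(18)^4 - 2*(18)^3 + 8*(18)^2 - 2*(18)^1 - 9 = (-629856) + (-11664) + (2592) + (-36) + (-9) = -638973; answer -638973

-638973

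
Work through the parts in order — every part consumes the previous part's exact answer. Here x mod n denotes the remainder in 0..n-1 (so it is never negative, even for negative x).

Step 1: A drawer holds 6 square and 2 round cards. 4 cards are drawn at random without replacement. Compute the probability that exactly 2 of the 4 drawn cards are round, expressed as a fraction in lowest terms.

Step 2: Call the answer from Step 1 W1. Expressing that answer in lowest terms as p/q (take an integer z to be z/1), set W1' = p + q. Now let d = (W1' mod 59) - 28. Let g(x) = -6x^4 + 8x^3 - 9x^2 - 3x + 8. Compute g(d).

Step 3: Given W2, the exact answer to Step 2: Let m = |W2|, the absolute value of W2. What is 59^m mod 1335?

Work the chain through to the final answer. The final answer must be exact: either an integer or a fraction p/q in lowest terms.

Step 1: total draws C(8,4) = 70; favorable C(2,2)*C(6,2) = 15; P = 3/14; answer 3/14
Step 2: W1 = 3/14; threaded value p + q = 17; d = -11; -6*(-11)^4 + 8*(-11)^3 - 9*(-11)^2 - 3*(-11)^1 + 8 = (-87846) + (-10648) + (-1089) + (33) + (8) = -99542; answer -99542
Step 3: W2 = -99542; m = 99542; squarings mod 1335: 59^1=59, 59^2=811, 59^4=901, 59^8=121, 59^16=1291, 59^32=601, 59^64=751, 59^128=631, 59^256=331, 59^512=91, 59^1024=271, 59^2048=16, 59^4096=256, 59^8192=121, 59^16384=1291, 59^32768=601, 59^65536=751; 59^99542 = 59^2 * 59^4 * 59^16 * 59^64 * 59^128 * 59^1024 * 59^32768 * 59^65536 = 316 (mod 1335); answer 316

316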